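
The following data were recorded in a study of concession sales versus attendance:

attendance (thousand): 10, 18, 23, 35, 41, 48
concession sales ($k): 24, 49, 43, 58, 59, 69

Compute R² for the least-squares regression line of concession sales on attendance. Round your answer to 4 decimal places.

n = 6, Σx = 175, Σy = 302, Σxy = 9872, Σx² = 6163, Σy² = 16432
Sxx = Σx² − (Σx)²/n = 6163 − 5104.166667 = 1058.833333
Sxy = Σxy − (Σx)(Σy)/n = 9872 − 8808.333333 = 1063.666667
Syy = Σy² − (Σy)²/n = 16432 − 15200.666667 = 1231.333333
R² = Sxy²/(Sxx·Syy) = (1063.666667)²/(1058.833333·1231.333333) = 0.867776

0.8678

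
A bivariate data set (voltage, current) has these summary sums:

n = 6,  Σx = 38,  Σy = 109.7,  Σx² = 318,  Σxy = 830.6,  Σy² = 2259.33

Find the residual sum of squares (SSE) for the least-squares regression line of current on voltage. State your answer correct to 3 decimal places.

Sxx = Σx² − (Σx)²/n = 318 − 240.666667 = 77.333333
Sxy = Σxy − (Σx)(Σy)/n = 830.6 − 694.766667 = 135.833333
Syy = Σy² − (Σy)²/n = 2259.33 − 2005.681667 = 253.648333
b = Sxy/Sxx = 135.833333/77.333333 = 1.756466
SSE = Syy − b·Sxy = 253.648333 − 1.756466·135.833333 = 15.061767

15.062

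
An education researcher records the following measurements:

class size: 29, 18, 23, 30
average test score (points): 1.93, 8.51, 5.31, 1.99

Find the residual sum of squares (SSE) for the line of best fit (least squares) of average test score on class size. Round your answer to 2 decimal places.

n = 4, Σx = 100, Σy = 17.74, Σxy = 390.98, Σx² = 2594, Σy² = 108.3012
Sxx = Σx² − (Σx)²/n = 2594 − 2500 = 94
Sxy = Σxy − (Σx)(Σy)/n = 390.98 − 443.5 = -52.52
Syy = Σy² − (Σy)²/n = 108.3012 − 78.6769 = 29.6243
b = Sxy/Sxx = -52.52/94 = -0.558723
SSE = Syy − b·Sxy = 29.6243 − (-0.558723)·(-52.52) = 0.280147

0.28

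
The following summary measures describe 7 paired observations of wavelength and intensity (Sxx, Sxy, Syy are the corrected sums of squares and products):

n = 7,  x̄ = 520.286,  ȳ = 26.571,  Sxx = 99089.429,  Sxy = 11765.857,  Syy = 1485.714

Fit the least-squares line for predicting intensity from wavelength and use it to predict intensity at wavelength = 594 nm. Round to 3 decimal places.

b = Sxy/Sxx = 11765.857/99089.429 = 0.118740
a = ȳ − b·x̄ = 26.571 − 0.118740·520.286 = -35.207645
ŷ(594) = a + b·594 = -35.207645 + 0.118740·594 = 35.323784

35.324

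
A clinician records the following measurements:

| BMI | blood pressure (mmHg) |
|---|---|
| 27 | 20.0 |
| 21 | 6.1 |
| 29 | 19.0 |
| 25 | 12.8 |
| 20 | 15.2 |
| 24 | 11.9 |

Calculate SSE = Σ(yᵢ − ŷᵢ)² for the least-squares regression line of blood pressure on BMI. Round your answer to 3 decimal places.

n = 6, Σx = 146, Σy = 85, Σxy = 2128.7, Σx² = 3612, Σy² = 1334.7
Sxx = Σx² − (Σx)²/n = 3612 − 3552.666667 = 59.333333
Sxy = Σxy − (Σx)(Σy)/n = 2128.7 − 2068.333333 = 60.366667
Syy = Σy² − (Σy)²/n = 1334.7 − 1204.166667 = 130.533333
b = Sxy/Sxx = 60.366667/59.333333 = 1.017416
SSE = Syy − b·Sxy = 130.533333 − 1.017416·60.366667 = 69.115337

69.115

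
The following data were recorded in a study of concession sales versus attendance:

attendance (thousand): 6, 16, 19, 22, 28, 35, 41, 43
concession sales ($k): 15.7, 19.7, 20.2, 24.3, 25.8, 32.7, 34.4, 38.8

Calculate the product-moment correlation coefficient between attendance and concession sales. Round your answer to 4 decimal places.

0.9828

n = 8, Σx = 210, Σy = 211.6, Σxy = 6273.5, Σx² = 6676, Σy² = 6056.84
Sxx = Σx² − (Σx)²/n = 6676 − 5512.5 = 1163.5
Sxy = Σxy − (Σx)(Σy)/n = 6273.5 − 5554.5 = 719
Syy = Σy² − (Σy)²/n = 6056.84 − 5596.82 = 460.02
r = Sxy/√(Sxx·Syy) = 719/√(535233.27) = 719/731.596385 = 0.982782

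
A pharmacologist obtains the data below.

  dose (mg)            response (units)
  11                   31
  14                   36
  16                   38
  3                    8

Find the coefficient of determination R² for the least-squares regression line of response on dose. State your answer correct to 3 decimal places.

n = 4, Σx = 44, Σy = 113, Σxy = 1477, Σx² = 582, Σy² = 3765
Sxx = Σx² − (Σx)²/n = 582 − 484 = 98
Sxy = Σxy − (Σx)(Σy)/n = 1477 − 1243 = 234
Syy = Σy² − (Σy)²/n = 3765 − 3192.25 = 572.75
R² = Sxy²/(Sxx·Syy) = (234)²/(98·572.75) = 0.975530

0.976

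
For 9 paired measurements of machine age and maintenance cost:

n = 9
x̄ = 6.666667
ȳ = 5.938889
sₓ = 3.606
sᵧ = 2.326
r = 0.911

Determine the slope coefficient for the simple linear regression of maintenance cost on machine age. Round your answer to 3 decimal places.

b = r · sᵧ/sₓ = 0.911 · 2.326/3.606 = 0.587628

0.588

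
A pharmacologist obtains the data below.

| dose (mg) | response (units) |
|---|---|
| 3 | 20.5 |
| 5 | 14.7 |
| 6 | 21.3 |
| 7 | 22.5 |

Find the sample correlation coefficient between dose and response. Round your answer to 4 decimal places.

0.3126

n = 4, Σx = 21, Σy = 79, Σxy = 420.3, Σx² = 119, Σy² = 1596.28
Sxx = Σx² − (Σx)²/n = 119 − 110.25 = 8.75
Sxy = Σxy − (Σx)(Σy)/n = 420.3 − 414.75 = 5.55
Syy = Σy² − (Σy)²/n = 1596.28 − 1560.25 = 36.03
r = Sxy/√(Sxx·Syy) = 5.55/√(315.2625) = 5.55/17.755633 = 0.312577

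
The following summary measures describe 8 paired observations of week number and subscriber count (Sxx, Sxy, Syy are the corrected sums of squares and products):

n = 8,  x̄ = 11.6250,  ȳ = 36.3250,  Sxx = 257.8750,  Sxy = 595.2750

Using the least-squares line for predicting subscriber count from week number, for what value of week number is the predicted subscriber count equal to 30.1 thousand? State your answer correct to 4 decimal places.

8.9283

b = Sxy/Sxx = 595.275/257.875 = 2.308386
a = ȳ − b·x̄ = 36.325 − 2.308386·11.625 = 9.490015
Set a + b·x = 30.1: x = (30.1 − 9.490015) / 2.308386 = 8.928310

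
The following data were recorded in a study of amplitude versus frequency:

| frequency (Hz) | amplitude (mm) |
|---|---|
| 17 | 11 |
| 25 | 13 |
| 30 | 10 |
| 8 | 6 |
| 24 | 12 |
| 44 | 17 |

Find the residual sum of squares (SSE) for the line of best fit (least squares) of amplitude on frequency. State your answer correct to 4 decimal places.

14.5947

n = 6, Σx = 148, Σy = 69, Σxy = 1896, Σx² = 4390, Σy² = 859
Sxx = Σx² − (Σx)²/n = 4390 − 3650.666667 = 739.333333
Sxy = Σxy − (Σx)(Σy)/n = 1896 − 1702 = 194
Syy = Σy² − (Σy)²/n = 859 − 793.5 = 65.5
b = Sxy/Sxx = 194/739.333333 = 0.262399
SSE = Syy − b·Sxy = 65.5 − 0.262399·194 = 14.594680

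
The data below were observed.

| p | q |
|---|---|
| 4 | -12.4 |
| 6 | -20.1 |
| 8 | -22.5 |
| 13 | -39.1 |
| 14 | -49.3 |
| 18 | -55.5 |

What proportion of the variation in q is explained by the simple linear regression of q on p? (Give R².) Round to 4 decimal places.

0.9733

n = 6, Σx = 63, Σy = -198.9, Σxy = -2547.7, Σx² = 805, Σy² = 8103.57
Sxx = Σx² − (Σx)²/n = 805 − 661.5 = 143.5
Sxy = Σxy − (Σx)(Σy)/n = -2547.7 − (-2088.45) = -459.25
Syy = Σy² − (Σy)²/n = 8103.57 − 6593.535 = 1510.035
R² = Sxy²/(Sxx·Syy) = (-459.25)²/(143.5·1510.035) = 0.973328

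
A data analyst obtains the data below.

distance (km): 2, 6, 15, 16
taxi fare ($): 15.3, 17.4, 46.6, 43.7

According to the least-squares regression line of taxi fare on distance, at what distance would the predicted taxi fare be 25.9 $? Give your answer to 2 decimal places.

7.71

n = 4, Σx = 39, Σy = 123, Σxy = 1533.2, Σx² = 521
Sxx = Σx² − (Σx)²/n = 521 − 380.25 = 140.75
Sxy = Σxy − (Σx)(Σy)/n = 1533.2 − 1199.25 = 333.95
b = Sxy/Sxx = 333.95/140.75 = 2.372647
a = ȳ − b·x̄ = 30.75 − 2.372647·9.75 = 7.616696
Set a + b·x = 25.9: x = (25.9 − 7.616696) / 2.372647 = 7.705869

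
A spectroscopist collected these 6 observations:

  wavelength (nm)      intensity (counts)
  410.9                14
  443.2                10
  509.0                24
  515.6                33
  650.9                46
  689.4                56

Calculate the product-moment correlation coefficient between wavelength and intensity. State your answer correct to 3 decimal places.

n = 6, Σx = 3219, Σy = 183, Σxy = 107963.2, Σx² = 1789132.58, Σy² = 7213
Sxx = Σx² − (Σx)²/n = 1789132.58 − 1726993.5 = 62139.08
Sxy = Σxy − (Σx)(Σy)/n = 107963.2 − 98179.5 = 9783.7
Syy = Σy² − (Σy)²/n = 7213 − 5581.5 = 1631.5
r = Sxy/√(Sxx·Syy) = 9783.7/√(101379909.02) = 9783.7/10068.759061 = 0.971689

0.972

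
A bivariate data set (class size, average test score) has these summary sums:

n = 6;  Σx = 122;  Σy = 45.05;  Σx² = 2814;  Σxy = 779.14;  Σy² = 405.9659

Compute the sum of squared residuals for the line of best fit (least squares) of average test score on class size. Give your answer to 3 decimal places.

Sxx = Σx² − (Σx)²/n = 2814 − 2480.666667 = 333.333333
Sxy = Σxy − (Σx)(Σy)/n = 779.14 − 916.016667 = -136.876667
Syy = Σy² − (Σy)²/n = 405.9659 − 338.250417 = 67.715483
b = Sxy/Sxx = -136.876667/333.333333 = -0.41063
SSE = Syy − b·Sxy = 67.715483 − (-0.41063)·(-136.876667) = 11.509818

11.510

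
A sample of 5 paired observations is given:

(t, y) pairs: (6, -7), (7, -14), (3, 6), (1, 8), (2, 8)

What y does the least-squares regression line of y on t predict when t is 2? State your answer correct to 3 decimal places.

n = 5, Σx = 19, Σy = 1, Σxy = -98, Σx² = 99
Sxx = Σx² − (Σx)²/n = 99 − 72.2 = 26.8
Sxy = Σxy − (Σx)(Σy)/n = -98 − 3.8 = -101.8
b = Sxy/Sxx = -101.8/26.8 = -3.798507
a = ȳ − b·x̄ = 0.2 − (-3.798507)·3.8 = 14.634328
ŷ(2) = a + b·2 = 14.634328 + (-3.798507)·2 = 7.037313

7.037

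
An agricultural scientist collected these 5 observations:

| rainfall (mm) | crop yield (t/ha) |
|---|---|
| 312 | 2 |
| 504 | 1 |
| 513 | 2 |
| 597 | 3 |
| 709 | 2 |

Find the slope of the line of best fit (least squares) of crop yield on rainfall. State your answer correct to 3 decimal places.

n = 5, Σx = 2635, Σy = 10, Σxy = 5363, Σx² = 1473619
Sxx = Σx² − (Σx)²/n = 1473619 − 1388645 = 84974
Sxy = Σxy − (Σx)(Σy)/n = 5363 − 5270 = 93
b = Sxy/Sxx = 93/84974 = 0.001094

0.001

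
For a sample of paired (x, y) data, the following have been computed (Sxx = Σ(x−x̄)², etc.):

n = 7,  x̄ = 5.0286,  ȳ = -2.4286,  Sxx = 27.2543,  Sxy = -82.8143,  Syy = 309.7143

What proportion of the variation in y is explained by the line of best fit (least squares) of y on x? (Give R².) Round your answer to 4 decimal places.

0.8125

R² = Sxy²/(Sxx·Syy) = (-82.8143)²/(27.2543·309.7143) = 0.812483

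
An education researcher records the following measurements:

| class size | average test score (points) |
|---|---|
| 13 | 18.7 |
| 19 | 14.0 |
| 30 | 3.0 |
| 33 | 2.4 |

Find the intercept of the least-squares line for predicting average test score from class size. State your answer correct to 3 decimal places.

30.005

n = 4, Σx = 95, Σy = 38.1, Σxy = 678.3, Σx² = 2519
Sxx = Σx² − (Σx)²/n = 2519 − 2256.25 = 262.75
Sxy = Σxy − (Σx)(Σy)/n = 678.3 − 904.875 = -226.575
b = Sxy/Sxx = -226.575/262.75 = -0.862322
a = ȳ − b·x̄ = 9.525 − (-0.862322)·23.75 = 30.005138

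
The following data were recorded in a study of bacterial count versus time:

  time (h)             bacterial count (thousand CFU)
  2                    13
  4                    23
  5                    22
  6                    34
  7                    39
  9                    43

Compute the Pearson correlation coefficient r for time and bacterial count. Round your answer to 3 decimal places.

n = 6, Σx = 33, Σy = 174, Σxy = 1092, Σx² = 211, Σy² = 5708
Sxx = Σx² − (Σx)²/n = 211 − 181.5 = 29.5
Sxy = Σxy − (Σx)(Σy)/n = 1092 − 957 = 135
Syy = Σy² − (Σy)²/n = 5708 − 5046 = 662
r = Sxy/√(Sxx·Syy) = 135/√(19529) = 135/139.746199 = 0.966037

0.966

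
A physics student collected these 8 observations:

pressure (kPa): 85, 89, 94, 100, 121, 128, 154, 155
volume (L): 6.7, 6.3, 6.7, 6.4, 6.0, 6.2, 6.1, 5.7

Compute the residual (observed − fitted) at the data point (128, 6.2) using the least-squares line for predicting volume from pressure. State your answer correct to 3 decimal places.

n = 8, Σx = 926, Σy = 50.1, Σxy = 5742.5, Σx² = 112748
Sxx = Σx² − (Σx)²/n = 112748 − 107184.5 = 5563.5
Sxy = Σxy − (Σx)(Σy)/n = 5742.5 − 5799.075 = -56.575
b = Sxy/Sxx = -56.575/5563.5 = -0.010169
a = ȳ − b·x̄ = 6.2625 − (-0.010169)·115.75 = 7.439557
ŷ(128) = 7.439557 + (-0.010169)·128 = 6.137930
residual = y − ŷ = 6.2 − 6.137930 = 0.062070

0.062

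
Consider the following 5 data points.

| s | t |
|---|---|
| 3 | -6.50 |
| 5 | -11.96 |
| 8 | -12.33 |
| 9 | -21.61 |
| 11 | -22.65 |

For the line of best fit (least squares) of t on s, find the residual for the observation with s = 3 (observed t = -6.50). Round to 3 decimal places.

n = 5, Σx = 36, Σy = -75.05, Σxy = -621.58, Σx² = 300
Sxx = Σx² − (Σx)²/n = 300 − 259.2 = 40.8
Sxy = Σxy − (Σx)(Σy)/n = -621.58 − (-540.36) = -81.22
b = Sxy/Sxx = -81.22/40.8 = -1.990686
a = ȳ − b·x̄ = -15.01 − (-1.990686)·7.2 = -0.677059
ŷ(3) = -0.677059 + (-1.990686)·3 = -6.649118
residual = y − ŷ = -6.50 − (-6.649118) = 0.149118

0.149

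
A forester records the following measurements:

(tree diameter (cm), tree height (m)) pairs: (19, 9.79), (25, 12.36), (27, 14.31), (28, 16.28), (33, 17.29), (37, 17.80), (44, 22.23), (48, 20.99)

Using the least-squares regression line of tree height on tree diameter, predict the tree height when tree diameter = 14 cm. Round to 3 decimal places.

8.828

n = 8, Σx = 261, Σy = 131.05, Σxy = 4552.03, Σx² = 9197
Sxx = Σx² − (Σx)²/n = 9197 − 8515.125 = 681.875
Sxy = Σxy − (Σx)(Σy)/n = 4552.03 − 4275.50625 = 276.52375
b = Sxy/Sxx = 276.52375/681.875 = 0.405534
a = ȳ − b·x̄ = 16.38125 − 0.405534·32.625 = 3.150691
ŷ(14) = a + b·14 = 3.150691 + 0.405534·14 = 8.828172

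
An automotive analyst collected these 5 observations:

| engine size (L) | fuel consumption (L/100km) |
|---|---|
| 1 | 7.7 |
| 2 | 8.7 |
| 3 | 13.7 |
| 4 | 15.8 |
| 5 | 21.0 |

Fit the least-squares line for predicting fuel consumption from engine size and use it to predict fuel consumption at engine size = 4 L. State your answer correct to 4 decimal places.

16.7500

n = 5, Σx = 15, Σy = 66.9, Σxy = 234.4, Σx² = 55
Sxx = Σx² − (Σx)²/n = 55 − 45 = 10
Sxy = Σxy − (Σx)(Σy)/n = 234.4 − 200.7 = 33.7
b = Sxy/Sxx = 33.7/10 = 3.37
a = ȳ − b·x̄ = 13.38 − 3.37·3 = 3.27
ŷ(4) = a + b·4 = 3.27 + 3.37·4 = 16.75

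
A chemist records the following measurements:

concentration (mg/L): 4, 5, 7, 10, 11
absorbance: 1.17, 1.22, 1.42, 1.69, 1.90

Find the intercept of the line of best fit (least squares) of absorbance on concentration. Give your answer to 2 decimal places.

0.73

n = 5, Σx = 37, Σy = 7.4, Σxy = 58.52, Σx² = 311
Sxx = Σx² − (Σx)²/n = 311 − 273.8 = 37.2
Sxy = Σxy − (Σx)(Σy)/n = 58.52 − 54.76 = 3.76
b = Sxy/Sxx = 3.76/37.2 = 0.101075
a = ȳ − b·x̄ = 1.48 − 0.101075·7.4 = 0.732043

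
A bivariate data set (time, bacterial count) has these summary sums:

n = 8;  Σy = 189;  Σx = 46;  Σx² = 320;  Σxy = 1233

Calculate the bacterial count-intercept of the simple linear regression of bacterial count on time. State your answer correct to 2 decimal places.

8.47

Sxx = Σx² − (Σx)²/n = 320 − 264.5 = 55.5
Sxy = Σxy − (Σx)(Σy)/n = 1233 − 1086.75 = 146.25
b = Sxy/Sxx = 146.25/55.5 = 2.635135
a = ȳ − b·x̄ = 23.625 − 2.635135·5.75 = 8.472973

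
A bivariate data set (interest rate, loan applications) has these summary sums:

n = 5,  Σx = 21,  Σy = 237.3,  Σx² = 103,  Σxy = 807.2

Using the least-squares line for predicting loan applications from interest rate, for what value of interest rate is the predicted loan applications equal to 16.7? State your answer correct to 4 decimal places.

6.6029

Sxx = Σx² − (Σx)²/n = 103 − 88.2 = 14.8
Sxy = Σxy − (Σx)(Σy)/n = 807.2 − 996.66 = -189.46
b = Sxy/Sxx = -189.46/14.8 = -12.801351
a = ȳ − b·x̄ = 47.46 − (-12.801351)·4.2 = 101.225676
Set a + b·x = 16.7: x = (16.7 − 101.225676) / (-12.801351) = 6.602871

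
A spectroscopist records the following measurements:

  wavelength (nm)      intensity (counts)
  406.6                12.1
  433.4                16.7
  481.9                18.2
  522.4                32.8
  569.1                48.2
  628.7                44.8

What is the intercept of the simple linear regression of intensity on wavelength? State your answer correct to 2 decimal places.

n = 6, Σx = 3042.1, Σy = 172.8, Σxy = 93659.32, Σx² = 1577426.99
Sxx = Σx² − (Σx)²/n = 1577426.99 − 1542395.401667 = 35031.588333
Sxy = Σxy − (Σx)(Σy)/n = 93659.32 − 87612.48 = 6046.84
b = Sxy/Sxx = 6046.84/35031.588333 = 0.172611
a = ȳ − b·x̄ = 28.8 − 0.172611·507.016667 = -58.716690

-58.72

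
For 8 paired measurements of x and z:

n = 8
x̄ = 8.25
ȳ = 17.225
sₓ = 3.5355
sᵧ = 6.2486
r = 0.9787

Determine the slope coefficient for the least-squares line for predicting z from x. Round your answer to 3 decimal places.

b = r · sᵧ/sₓ = 0.9787 · 6.2486/3.5355 = 1.729743

1.730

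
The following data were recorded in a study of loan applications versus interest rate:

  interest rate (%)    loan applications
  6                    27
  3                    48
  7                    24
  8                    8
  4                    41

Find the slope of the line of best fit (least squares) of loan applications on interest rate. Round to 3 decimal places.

n = 5, Σx = 28, Σy = 148, Σxy = 702, Σx² = 174
Sxx = Σx² − (Σx)²/n = 174 − 156.8 = 17.2
Sxy = Σxy − (Σx)(Σy)/n = 702 − 828.8 = -126.8
b = Sxy/Sxx = -126.8/17.2 = -7.372093

-7.372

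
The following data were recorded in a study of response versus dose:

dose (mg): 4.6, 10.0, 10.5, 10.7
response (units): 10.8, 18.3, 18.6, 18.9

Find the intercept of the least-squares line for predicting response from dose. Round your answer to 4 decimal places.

n = 4, Σx = 35.8, Σy = 66.6, Σxy = 630.21, Σx² = 345.9
Sxx = Σx² − (Σx)²/n = 345.9 − 320.41 = 25.49
Sxy = Σxy − (Σx)(Σy)/n = 630.21 − 596.07 = 34.14
b = Sxy/Sxx = 34.14/25.49 = 1.339349
a = ȳ − b·x̄ = 16.65 − 1.339349·8.95 = 4.662829

4.6628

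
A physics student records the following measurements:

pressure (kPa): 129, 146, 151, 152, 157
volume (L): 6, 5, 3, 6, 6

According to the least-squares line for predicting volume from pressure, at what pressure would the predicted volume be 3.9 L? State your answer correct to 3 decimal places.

n = 5, Σx = 735, Σy = 26, Σxy = 3811, Σx² = 108511
Sxx = Σx² − (Σx)²/n = 108511 − 108045 = 466
Sxy = Σxy − (Σx)(Σy)/n = 3811 − 3822 = -11
b = Sxy/Sxx = -11/466 = -0.023605
a = ȳ − b·x̄ = 5.2 − (-0.023605)·147 = 8.669957
Set a + b·x = 3.9: x = (3.9 − 8.669957) / (-0.023605) = 202.072727

202.073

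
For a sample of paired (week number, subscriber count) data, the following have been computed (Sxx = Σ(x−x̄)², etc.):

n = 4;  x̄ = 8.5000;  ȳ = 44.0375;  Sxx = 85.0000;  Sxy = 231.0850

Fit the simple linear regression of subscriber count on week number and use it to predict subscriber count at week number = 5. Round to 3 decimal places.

b = Sxy/Sxx = 231.085/85 = 2.718647
a = ȳ − b·x̄ = 44.0375 − 2.718647·8.5 = 20.929
ŷ(5) = a + b·5 = 20.929 + 2.718647·5 = 34.522235

34.522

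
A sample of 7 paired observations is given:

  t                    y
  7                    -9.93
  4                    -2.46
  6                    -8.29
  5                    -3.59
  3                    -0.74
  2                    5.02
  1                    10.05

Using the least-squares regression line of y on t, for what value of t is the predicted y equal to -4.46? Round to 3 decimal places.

n = 7, Σx = 28, Σy = -9.94, Σxy = -129.17, Σx² = 140
Sxx = Σx² − (Σx)²/n = 140 − 112 = 28
Sxy = Σxy − (Σx)(Σy)/n = -129.17 − (-39.76) = -89.41
b = Sxy/Sxx = -89.41/28 = -3.193214
a = ȳ − b·x̄ = -1.42 − (-3.193214)·4 = 11.352857
Set a + b·x = -4.46: x = (-4.46 − 11.352857) / (-3.193214) = 4.952019

4.952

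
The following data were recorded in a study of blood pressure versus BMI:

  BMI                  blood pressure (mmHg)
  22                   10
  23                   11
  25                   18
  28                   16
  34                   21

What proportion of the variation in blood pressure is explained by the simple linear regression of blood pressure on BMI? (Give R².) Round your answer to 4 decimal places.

0.7637

n = 5, Σx = 132, Σy = 76, Σxy = 2085, Σx² = 3578, Σy² = 1242
Sxx = Σx² − (Σx)²/n = 3578 − 3484.8 = 93.2
Sxy = Σxy − (Σx)(Σy)/n = 2085 − 2006.4 = 78.6
Syy = Σy² − (Σy)²/n = 1242 − 1155.2 = 86.8
R² = Sxy²/(Sxx·Syy) = (78.6)²/(93.2·86.8) = 0.763677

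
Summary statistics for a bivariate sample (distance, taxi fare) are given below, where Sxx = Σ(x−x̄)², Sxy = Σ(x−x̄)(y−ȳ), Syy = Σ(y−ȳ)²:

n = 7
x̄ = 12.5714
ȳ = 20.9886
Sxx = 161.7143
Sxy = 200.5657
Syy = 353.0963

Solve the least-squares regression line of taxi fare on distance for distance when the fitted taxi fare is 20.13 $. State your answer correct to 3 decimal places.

b = Sxy/Sxx = 200.5657/161.7143 = 1.240247
a = ȳ − b·x̄ = 20.9886 − 1.240247·12.5714 = 5.396957
Set a + b·x = 20.13: x = (20.13 − 5.396957) / 1.240247 = 11.879119

11.879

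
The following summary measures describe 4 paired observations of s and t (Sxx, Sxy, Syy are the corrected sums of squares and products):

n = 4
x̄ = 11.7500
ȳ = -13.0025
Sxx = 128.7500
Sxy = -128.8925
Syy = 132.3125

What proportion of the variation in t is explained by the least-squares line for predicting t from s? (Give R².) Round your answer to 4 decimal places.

0.9752

R² = Sxy²/(Sxx·Syy) = (-128.8925)²/(128.75·132.3125) = 0.975230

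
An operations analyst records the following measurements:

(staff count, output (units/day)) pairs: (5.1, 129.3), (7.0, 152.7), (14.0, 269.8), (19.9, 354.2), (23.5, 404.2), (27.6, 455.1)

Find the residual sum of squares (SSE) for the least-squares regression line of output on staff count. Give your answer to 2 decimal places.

n = 6, Σx = 97.1, Σy = 1765.3, Σxy = 34613.57, Σx² = 1981.03, Σy² = 608779.11
Sxx = Σx² − (Σx)²/n = 1981.03 − 1571.401667 = 409.628333
Sxy = Σxy − (Σx)(Σy)/n = 34613.57 − 28568.438333 = 6045.131667
Syy = Σy² − (Σy)²/n = 608779.11 − 519380.681667 = 89398.428333
b = Sxy/Sxx = 6045.131667/409.628333 = 14.757601
SSE = Syy − b·Sxy = 89398.428333 − 14.757601·6045.131667 = 186.784769

186.78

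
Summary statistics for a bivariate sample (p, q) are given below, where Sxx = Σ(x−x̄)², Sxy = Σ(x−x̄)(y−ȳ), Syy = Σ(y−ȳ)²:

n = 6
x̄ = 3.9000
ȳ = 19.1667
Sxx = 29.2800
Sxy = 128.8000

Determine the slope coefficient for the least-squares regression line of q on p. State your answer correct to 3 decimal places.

b = Sxy/Sxx = 128.8/29.28 = 4.398907

4.399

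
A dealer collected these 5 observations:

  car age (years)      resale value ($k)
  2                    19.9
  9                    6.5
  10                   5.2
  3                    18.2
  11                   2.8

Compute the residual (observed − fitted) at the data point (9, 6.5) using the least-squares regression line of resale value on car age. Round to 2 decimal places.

-0.23

n = 5, Σx = 35, Σy = 52.6, Σxy = 235.7, Σx² = 315
Sxx = Σx² − (Σx)²/n = 315 − 245 = 70
Sxy = Σxy − (Σx)(Σy)/n = 235.7 − 368.2 = -132.5
b = Sxy/Sxx = -132.5/70 = -1.892857
a = ȳ − b·x̄ = 10.52 − (-1.892857)·7 = 23.77
ŷ(9) = 23.77 + (-1.892857)·9 = 6.734286
residual = y − ŷ = 6.5 − 6.734286 = -0.234286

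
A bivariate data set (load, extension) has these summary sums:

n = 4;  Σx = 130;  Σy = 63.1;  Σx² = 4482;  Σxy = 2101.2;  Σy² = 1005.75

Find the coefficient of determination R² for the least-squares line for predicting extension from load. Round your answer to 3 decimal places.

Sxx = Σx² − (Σx)²/n = 4482 − 4225 = 257
Sxy = Σxy − (Σx)(Σy)/n = 2101.2 − 2050.75 = 50.45
Syy = Σy² − (Σy)²/n = 1005.75 − 995.4025 = 10.3475
R² = Sxy²/(Sxx·Syy) = (50.45)²/(257·10.3475) = 0.957092

0.957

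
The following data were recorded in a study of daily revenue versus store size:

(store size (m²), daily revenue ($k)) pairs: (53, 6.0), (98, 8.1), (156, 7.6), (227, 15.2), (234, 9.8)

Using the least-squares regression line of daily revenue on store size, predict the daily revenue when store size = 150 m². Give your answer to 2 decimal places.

n = 5, Σx = 768, Σy = 46.7, Σxy = 8041, Σx² = 143034
Sxx = Σx² − (Σx)²/n = 143034 − 117964.8 = 25069.2
Sxy = Σxy − (Σx)(Σy)/n = 8041 − 7173.12 = 867.88
b = Sxy/Sxx = 867.88/25069.2 = 0.034619
a = ȳ − b·x̄ = 9.34 − 0.034619·153.6 = 4.022464
ŷ(150) = a + b·150 = 4.022464 + 0.034619·150 = 9.215370

9.22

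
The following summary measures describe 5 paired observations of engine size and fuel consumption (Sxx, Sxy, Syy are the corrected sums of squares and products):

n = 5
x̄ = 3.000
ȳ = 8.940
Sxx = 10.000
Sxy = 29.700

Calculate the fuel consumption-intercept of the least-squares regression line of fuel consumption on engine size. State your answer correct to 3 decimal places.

0.030

b = Sxy/Sxx = 29.7/10 = 2.97
a = ȳ − b·x̄ = 8.94 − 2.97·3 = 0.03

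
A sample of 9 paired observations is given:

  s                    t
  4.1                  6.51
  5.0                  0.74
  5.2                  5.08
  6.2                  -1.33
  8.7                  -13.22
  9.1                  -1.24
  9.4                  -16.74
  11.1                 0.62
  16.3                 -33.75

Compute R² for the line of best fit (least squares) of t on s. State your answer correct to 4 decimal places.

n = 9, Σx = 75.1, Σy = -53.33, Σxy = -778.336, Σx² = 743.05, Σy² = 1666.4835
Sxx = Σx² − (Σx)²/n = 743.05 − 626.667778 = 116.382222
Sxy = Σxy − (Σx)(Σy)/n = -778.336 − (-445.009222) = -333.326778
Syy = Σy² − (Σy)²/n = 1666.4835 − 316.009878 = 1350.473622
R² = Sxy²/(Sxx·Syy) = (-333.326778)²/(116.382222·1350.473622) = 0.706916

0.7069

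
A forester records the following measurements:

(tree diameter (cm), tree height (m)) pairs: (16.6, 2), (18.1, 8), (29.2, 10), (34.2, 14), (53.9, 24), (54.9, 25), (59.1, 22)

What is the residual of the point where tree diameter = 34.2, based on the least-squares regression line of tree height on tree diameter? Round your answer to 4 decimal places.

n = 7, Σx = 266, Σy = 105, Σxy = 4915.1, Σx² = 12037.48
Sxx = Σx² − (Σx)²/n = 12037.48 − 10108 = 1929.48
Sxy = Σxy − (Σx)(Σy)/n = 4915.1 − 3990 = 925.1
b = Sxy/Sxx = 925.1/1929.48 = 0.479456
a = ȳ − b·x̄ = 15 − 0.479456·38 = -3.219313
ŷ(34.2) = -3.219313 + 0.479456·34.2 = 13.178069
residual = y − ŷ = 14 − 13.178069 = 0.821931

0.8219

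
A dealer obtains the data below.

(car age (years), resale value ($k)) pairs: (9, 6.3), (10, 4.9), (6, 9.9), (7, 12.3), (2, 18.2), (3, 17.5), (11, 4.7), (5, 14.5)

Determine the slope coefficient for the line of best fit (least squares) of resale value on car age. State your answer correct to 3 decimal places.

-1.634

n = 8, Σx = 53, Σy = 88.3, Σxy = 464.3, Σx² = 425
Sxx = Σx² − (Σx)²/n = 425 − 351.125 = 73.875
Sxy = Σxy − (Σx)(Σy)/n = 464.3 − 584.9875 = -120.6875
b = Sxy/Sxx = -120.6875/73.875 = -1.633672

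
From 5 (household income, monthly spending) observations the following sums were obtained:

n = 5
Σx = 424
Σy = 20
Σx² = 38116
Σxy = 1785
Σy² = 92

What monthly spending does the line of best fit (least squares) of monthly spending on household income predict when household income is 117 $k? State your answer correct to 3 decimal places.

Sxx = Σx² − (Σx)²/n = 38116 − 35955.2 = 2160.8
Sxy = Σxy − (Σx)(Σy)/n = 1785 − 1696 = 89
b = Sxy/Sxx = 89/2160.8 = 0.041188
a = ȳ − b·x̄ = 4 − 0.041188·84.8 = 0.507220
ŷ(117) = a + b·117 = 0.507220 + 0.041188·117 = 5.326268

5.326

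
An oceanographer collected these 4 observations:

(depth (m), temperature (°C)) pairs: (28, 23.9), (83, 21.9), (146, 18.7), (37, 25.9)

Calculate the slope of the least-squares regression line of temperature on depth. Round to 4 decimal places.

n = 4, Σx = 294, Σy = 90.4, Σxy = 6175.4, Σx² = 30358
Sxx = Σx² − (Σx)²/n = 30358 − 21609 = 8749
Sxy = Σxy − (Σx)(Σy)/n = 6175.4 − 6644.4 = -469
b = Sxy/Sxx = -469/8749 = -0.053606

-0.0536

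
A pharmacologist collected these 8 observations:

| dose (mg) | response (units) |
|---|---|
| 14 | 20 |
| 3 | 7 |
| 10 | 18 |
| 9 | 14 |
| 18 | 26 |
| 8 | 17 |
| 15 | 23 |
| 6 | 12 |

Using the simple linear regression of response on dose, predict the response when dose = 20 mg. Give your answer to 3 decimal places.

28.563

n = 8, Σx = 83, Σy = 137, Σxy = 1628, Σx² = 1035
Sxx = Σx² − (Σx)²/n = 1035 − 861.125 = 173.875
Sxy = Σxy − (Σx)(Σy)/n = 1628 − 1421.375 = 206.625
b = Sxy/Sxx = 206.625/173.875 = 1.188354
a = ȳ − b·x̄ = 17.125 − 1.188354·10.375 = 4.795830
ŷ(20) = a + b·20 = 4.795830 + 1.188354·20 = 28.562904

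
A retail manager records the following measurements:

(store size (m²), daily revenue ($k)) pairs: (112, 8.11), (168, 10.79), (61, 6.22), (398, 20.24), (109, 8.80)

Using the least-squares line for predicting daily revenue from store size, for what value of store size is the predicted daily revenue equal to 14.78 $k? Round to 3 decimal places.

265.217

n = 5, Σx = 848, Σy = 54.16, Σxy = 12115.18, Σx² = 214774
Sxx = Σx² − (Σx)²/n = 214774 − 143820.8 = 70953.2
Sxy = Σxy − (Σx)(Σy)/n = 12115.18 − 9185.536 = 2929.644
b = Sxy/Sxx = 2929.644/70953.2 = 0.041290
a = ȳ − b·x̄ = 10.832 − 0.041290·169.6 = 3.829249
Set a + b·x = 14.78: x = (14.78 − 3.829249) / 0.041290 = 265.216817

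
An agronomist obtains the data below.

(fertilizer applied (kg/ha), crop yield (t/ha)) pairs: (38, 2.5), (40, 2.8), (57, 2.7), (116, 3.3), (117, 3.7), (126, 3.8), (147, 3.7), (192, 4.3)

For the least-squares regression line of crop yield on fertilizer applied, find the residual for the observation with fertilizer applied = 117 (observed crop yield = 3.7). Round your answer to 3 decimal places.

0.207

n = 8, Σx = 833, Σy = 26.8, Σxy = 3024.9, Σx² = 107787
Sxx = Σx² − (Σx)²/n = 107787 − 86736.125 = 21050.875
Sxy = Σxy − (Σx)(Σy)/n = 3024.9 − 2790.55 = 234.35
b = Sxy/Sxx = 234.35/21050.875 = 0.011133
a = ȳ − b·x̄ = 3.35 − 0.011133·104.125 = 2.190823
ŷ(117) = 2.190823 + 0.011133·117 = 3.493332
residual = y − ŷ = 3.7 − 3.493332 = 0.206668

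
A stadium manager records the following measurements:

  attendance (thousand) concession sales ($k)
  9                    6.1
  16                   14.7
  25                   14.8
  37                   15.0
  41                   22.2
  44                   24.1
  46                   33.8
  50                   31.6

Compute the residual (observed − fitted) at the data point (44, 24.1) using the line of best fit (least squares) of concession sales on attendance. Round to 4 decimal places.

-2.0363

n = 8, Σx = 268, Σy = 162.3, Σxy = 6320.5, Σx² = 10564
Sxx = Σx² − (Σx)²/n = 10564 − 8978 = 1586
Sxy = Σxy − (Σx)(Σy)/n = 6320.5 − 5437.05 = 883.45
b = Sxy/Sxx = 883.45/1586 = 0.557030
a = ȳ − b·x̄ = 20.2875 − 0.557030·33.5 = 1.626986
ŷ(44) = 1.626986 + 0.557030·44 = 26.136318
residual = y − ŷ = 24.1 − 26.136318 = -2.036318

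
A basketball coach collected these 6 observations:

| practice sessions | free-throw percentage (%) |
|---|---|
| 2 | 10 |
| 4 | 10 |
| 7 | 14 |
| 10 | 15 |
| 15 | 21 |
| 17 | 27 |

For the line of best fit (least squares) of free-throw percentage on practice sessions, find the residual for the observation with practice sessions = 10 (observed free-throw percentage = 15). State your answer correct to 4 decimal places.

-2.0652

n = 6, Σx = 55, Σy = 97, Σxy = 1082, Σx² = 683
Sxx = Σx² − (Σx)²/n = 683 − 504.166667 = 178.833333
Sxy = Σxy − (Σx)(Σy)/n = 1082 − 889.166667 = 192.833333
b = Sxy/Sxx = 192.833333/178.833333 = 1.078285
a = ȳ − b·x̄ = 16.166667 − 1.078285·9.166667 = 6.282386
ŷ(10) = 6.282386 + 1.078285·10 = 17.065238
residual = y − ŷ = 15 − 17.065238 = -2.065238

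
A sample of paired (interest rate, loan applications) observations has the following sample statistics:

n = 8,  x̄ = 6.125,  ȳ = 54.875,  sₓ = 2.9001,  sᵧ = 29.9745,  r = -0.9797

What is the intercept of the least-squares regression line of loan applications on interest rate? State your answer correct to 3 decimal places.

116.896

b = r · sᵧ/sₓ = -0.9797 · 29.9745/2.9001 = -10.125864
a = ȳ − b·x̄ = 54.875 − (-10.125864)·6.125 = 116.895916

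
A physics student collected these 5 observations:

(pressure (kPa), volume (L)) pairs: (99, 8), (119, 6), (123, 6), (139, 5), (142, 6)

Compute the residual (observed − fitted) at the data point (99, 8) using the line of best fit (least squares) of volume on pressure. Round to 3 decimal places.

n = 5, Σx = 622, Σy = 31, Σxy = 3791, Σx² = 78576
Sxx = Σx² − (Σx)²/n = 78576 − 77376.8 = 1199.2
Sxy = Σxy − (Σx)(Σy)/n = 3791 − 3856.4 = -65.4
b = Sxy/Sxx = -65.4/1199.2 = -0.054536
a = ȳ − b·x̄ = 6.2 − (-0.054536)·124.4 = 12.984323
ŷ(99) = 12.984323 + (-0.054536)·99 = 7.585223
residual = y − ŷ = 8 − 7.585223 = 0.414777

0.415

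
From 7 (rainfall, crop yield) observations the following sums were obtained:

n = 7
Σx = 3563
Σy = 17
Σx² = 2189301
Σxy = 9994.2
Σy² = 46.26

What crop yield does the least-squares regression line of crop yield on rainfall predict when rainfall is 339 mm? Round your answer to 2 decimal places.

1.82

Sxx = Σx² − (Σx)²/n = 2189301 − 1813567 = 375734
Sxy = Σxy − (Σx)(Σy)/n = 9994.2 − 8653 = 1341.2
b = Sxy/Sxx = 1341.2/375734 = 0.003570
a = ȳ − b·x̄ = 2.428571 − 0.003570·509 = 0.611672
ŷ(339) = a + b·339 = 0.611672 + 0.003570·339 = 1.821749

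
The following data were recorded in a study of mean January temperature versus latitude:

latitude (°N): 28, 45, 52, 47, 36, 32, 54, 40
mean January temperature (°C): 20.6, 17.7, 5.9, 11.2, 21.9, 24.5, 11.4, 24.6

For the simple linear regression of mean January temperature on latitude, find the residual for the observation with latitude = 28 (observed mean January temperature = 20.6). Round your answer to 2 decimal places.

n = 8, Σx = 334, Σy = 137.8, Σxy = 5378.5, Σx² = 14558
Sxx = Σx² − (Σx)²/n = 14558 − 13944.5 = 613.5
Sxy = Σxy − (Σx)(Σy)/n = 5378.5 − 5753.15 = -374.65
b = Sxy/Sxx = -374.65/613.5 = -0.610676
a = ȳ − b·x̄ = 17.225 − (-0.610676)·41.75 = 42.720742
ŷ(28) = 42.720742 + (-0.610676)·28 = 25.621801
residual = y − ŷ = 20.6 − 25.621801 = -5.021801

-5.02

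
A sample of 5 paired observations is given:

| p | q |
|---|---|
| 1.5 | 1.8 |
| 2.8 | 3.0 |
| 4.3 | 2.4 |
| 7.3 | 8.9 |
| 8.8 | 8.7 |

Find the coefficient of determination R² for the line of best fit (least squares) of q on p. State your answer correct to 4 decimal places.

0.8789

n = 5, Σx = 24.7, Σy = 24.8, Σxy = 162.95, Σx² = 159.31, Σy² = 172.9
Sxx = Σx² − (Σx)²/n = 159.31 − 122.018 = 37.292
Sxy = Σxy − (Σx)(Σy)/n = 162.95 − 122.512 = 40.438
Syy = Σy² − (Σy)²/n = 172.9 − 123.008 = 49.892
R² = Sxy²/(Sxx·Syy) = (40.438)²/(37.292·49.892) = 0.878886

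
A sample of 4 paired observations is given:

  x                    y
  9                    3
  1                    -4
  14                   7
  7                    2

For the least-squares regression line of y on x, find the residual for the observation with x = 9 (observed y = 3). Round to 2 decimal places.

-0.05

n = 4, Σx = 31, Σy = 8, Σxy = 135, Σx² = 327
Sxx = Σx² − (Σx)²/n = 327 − 240.25 = 86.75
Sxy = Σxy − (Σx)(Σy)/n = 135 − 62 = 73
b = Sxy/Sxx = 73/86.75 = 0.841499
a = ȳ − b·x̄ = 2 − 0.841499·7.75 = -4.521614
ŷ(9) = -4.521614 + 0.841499·9 = 3.051873
residual = y − ŷ = 3 − 3.051873 = -0.051873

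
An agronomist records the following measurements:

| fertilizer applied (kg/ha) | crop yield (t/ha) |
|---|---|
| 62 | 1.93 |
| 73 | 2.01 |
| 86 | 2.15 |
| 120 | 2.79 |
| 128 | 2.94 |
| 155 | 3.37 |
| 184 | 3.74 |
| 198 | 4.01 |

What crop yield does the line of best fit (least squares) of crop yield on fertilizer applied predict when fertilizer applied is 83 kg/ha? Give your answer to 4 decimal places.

n = 8, Σx = 1006, Σy = 22.94, Σxy = 3166.9, Σx² = 144438
Sxx = Σx² − (Σx)²/n = 144438 − 126504.5 = 17933.5
Sxy = Σxy − (Σx)(Σy)/n = 3166.9 − 2884.705 = 282.195
b = Sxy/Sxx = 282.195/17933.5 = 0.015736
a = ȳ − b·x̄ = 2.8675 − 0.015736·125.75 = 0.888744
ŷ(83) = a + b·83 = 0.888744 + 0.015736·83 = 2.194802

2.1948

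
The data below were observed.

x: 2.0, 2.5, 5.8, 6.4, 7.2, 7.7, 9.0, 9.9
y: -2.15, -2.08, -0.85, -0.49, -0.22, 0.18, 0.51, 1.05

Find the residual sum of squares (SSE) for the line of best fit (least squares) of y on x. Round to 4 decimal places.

0.0671

n = 8, Σx = 50.5, Σy = -4.05, Σxy = -2.779, Σx² = 374.99, Σy² = 11.3549
Sxx = Σx² − (Σx)²/n = 374.99 − 318.78125 = 56.20875
Sxy = Σxy − (Σx)(Σy)/n = -2.779 − (-25.565625) = 22.786625
Syy = Σy² − (Σy)²/n = 11.3549 − 2.050312 = 9.304588
b = Sxy/Sxx = 22.786625/56.20875 = 0.405393
SSE = Syy − b·Sxy = 9.304588 − 0.405393·22.786625 = 0.067053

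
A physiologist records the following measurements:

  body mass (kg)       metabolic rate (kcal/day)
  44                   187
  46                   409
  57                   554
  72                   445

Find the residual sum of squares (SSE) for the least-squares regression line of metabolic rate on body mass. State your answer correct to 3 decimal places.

48721.104

n = 4, Σx = 219, Σy = 1595, Σxy = 90660, Σx² = 12485, Σy² = 707191
Sxx = Σx² − (Σx)²/n = 12485 − 11990.25 = 494.75
Sxy = Σxy − (Σx)(Σy)/n = 90660 − 87326.25 = 3333.75
Syy = Σy² − (Σy)²/n = 707191 − 636006.25 = 71184.75
b = Sxy/Sxx = 3333.75/494.75 = 6.738252
SSE = Syy − b·Sxy = 71184.75 − 6.738252·3333.75 = 48721.103588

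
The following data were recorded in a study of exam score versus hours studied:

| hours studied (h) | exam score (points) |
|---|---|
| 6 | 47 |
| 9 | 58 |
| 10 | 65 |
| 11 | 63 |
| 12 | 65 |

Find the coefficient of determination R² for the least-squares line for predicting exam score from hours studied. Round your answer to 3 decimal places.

0.894

n = 5, Σx = 48, Σy = 298, Σxy = 2927, Σx² = 482, Σy² = 17992
Sxx = Σx² − (Σx)²/n = 482 − 460.8 = 21.2
Sxy = Σxy − (Σx)(Σy)/n = 2927 − 2860.8 = 66.2
Syy = Σy² − (Σy)²/n = 17992 − 17760.8 = 231.2
R² = Sxy²/(Sxx·Syy) = (66.2)²/(21.2·231.2) = 0.894113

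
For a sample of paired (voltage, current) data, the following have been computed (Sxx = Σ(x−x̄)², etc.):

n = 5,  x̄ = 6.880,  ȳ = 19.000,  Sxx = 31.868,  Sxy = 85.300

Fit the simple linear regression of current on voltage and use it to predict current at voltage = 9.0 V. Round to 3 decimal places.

24.675

b = Sxy/Sxx = 85.3/31.868 = 2.676666
a = ȳ − b·x̄ = 19 − 2.676666·6.88 = 0.584536
ŷ(9.0) = a + b·9.0 = 0.584536 + 2.676666·9 = 24.674532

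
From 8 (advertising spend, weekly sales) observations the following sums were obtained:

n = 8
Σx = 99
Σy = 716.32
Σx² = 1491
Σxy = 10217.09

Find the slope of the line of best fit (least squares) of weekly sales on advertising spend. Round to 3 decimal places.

Sxx = Σx² − (Σx)²/n = 1491 − 1225.125 = 265.875
Sxy = Σxy − (Σx)(Σy)/n = 10217.09 − 8864.46 = 1352.63
b = Sxy/Sxx = 1352.63/265.875 = 5.087466

5.087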